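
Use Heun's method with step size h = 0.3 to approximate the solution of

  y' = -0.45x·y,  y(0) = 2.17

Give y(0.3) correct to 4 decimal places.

2.1261

Heun: k1 = f(x_n, y_n); k2 = f(x_n + h, y_n + h·k1); y_{n+1} = y_n + (h/2)·(k1 + k2).
x=0.000000, y=2.170000:
  k1 = f(0.000000, 2.170000) = 0.000000
  k2 = f(0.300000, 2.170000) = -0.292950
  y ← 2.170000 + (0.3/2)·(0.000000 + (-0.292950)) = 2.126057
y(0.3) ≈ 2.1261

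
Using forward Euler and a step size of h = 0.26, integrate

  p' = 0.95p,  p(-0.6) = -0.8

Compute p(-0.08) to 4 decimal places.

Euler: p_{n+1} = p_n + h·f(x_n, p_n).
x=-0.600000, p=-0.800000: f=-0.760000 → p ← -0.800000 + 0.26·(-0.760000) = -0.997600
x=-0.340000, p=-0.997600: f=-0.947720 → p ← -0.997600 + 0.26·(-0.947720) = -1.244007
p(-0.08) ≈ -1.2440

-1.2440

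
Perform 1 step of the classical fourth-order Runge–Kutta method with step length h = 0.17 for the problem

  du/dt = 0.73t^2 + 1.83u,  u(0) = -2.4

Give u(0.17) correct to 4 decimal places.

-3.2745

RK4: k1 = f(t_n, u_n); k2 = f(t_n + h/2, u_n + (h/2)·k1); k3 = f(t_n + h/2, u_n + (h/2)·k2); k4 = f(t_n + h, u_n + h·k3); u_{n+1} = u_n + (h/6)·(k1 + 2k2 + 2k3 + k4).
t=0.000000, u=-2.400000:
  k1 = f(0.000000, -2.400000) = -4.392000
  k2 = f(0.085000, -2.773320) = -5.069901
  k3 = f(0.085000, -2.830942) = -5.175349
  k4 = f(0.170000, -3.279809) = -5.980954
  u ← -2.400000 + (0.17/6)·(k1 + 2k2 + 2k3 + k4) = -3.274465
u(0.17) ≈ -3.2745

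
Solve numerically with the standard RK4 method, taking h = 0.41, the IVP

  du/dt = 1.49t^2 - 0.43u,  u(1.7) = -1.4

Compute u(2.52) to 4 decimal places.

RK4: k1 = f(t_n, u_n); k2 = f(t_n + h/2, u_n + (h/2)·k1); k3 = f(t_n + h/2, u_n + (h/2)·k2); k4 = f(t_n + h, u_n + h·k3); u_{n+1} = u_n + (h/6)·(k1 + 2k2 + 2k3 + k4).
t=1.700000, u=-1.400000:
  k1 = f(1.700000, -1.400000) = 4.908100
  k2 = f(1.905000, -0.393839) = 5.576598
  k3 = f(1.905000, -0.256797) = 5.517670
  k4 = f(2.110000, 0.862245) = 6.262864
  u ← -1.400000 + (0.41/6)·(k1 + 2k2 + 2k3 + k4) = 0.879566
t=2.110000, u=0.879566:
  k1 = f(2.110000, 0.879566) = 6.255416
  k2 = f(2.315000, 2.161926) = 7.055617
  k3 = f(2.315000, 2.325967) = 6.985079
  k4 = f(2.520000, 3.743448) = 7.852413
  u ← 0.879566 + (0.41/6)·(k1 + 2k2 + 2k3 + k4) = 3.762496
u(2.52) ≈ 3.7625

3.7625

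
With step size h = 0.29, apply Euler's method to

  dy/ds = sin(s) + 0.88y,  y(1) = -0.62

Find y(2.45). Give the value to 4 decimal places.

Euler: y_{n+1} = y_n + h·f(s_n, y_n).
s=1.000000, y=-0.620000: f=0.295871 → y ← -0.620000 + 0.29·0.295871 = -0.534197
s=1.290000, y=-0.534197: f=0.490741 → y ← -0.534197 + 0.29·0.490741 = -0.391882
s=1.580000, y=-0.391882: f=0.655101 → y ← -0.391882 + 0.29·0.655101 = -0.201903
s=1.870000, y=-0.201903: f=0.777897 → y ← -0.201903 + 0.29·0.777897 = 0.023687
s=2.160000, y=0.023687: f=0.852228 → y ← 0.023687 + 0.29·0.852228 = 0.270833
y(2.45) ≈ 0.2708

0.2708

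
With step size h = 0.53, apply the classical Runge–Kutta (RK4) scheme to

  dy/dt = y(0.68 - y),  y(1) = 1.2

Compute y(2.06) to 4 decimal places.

0.8618

RK4: k1 = f(t_n, y_n); k2 = f(t_n + h/2, y_n + (h/2)·k1); k3 = f(t_n + h/2, y_n + (h/2)·k2); k4 = f(t_n + h, y_n + h·k3); y_{n+1} = y_n + (h/6)·(k1 + 2k2 + 2k3 + k4).
t=1.000000, y=1.200000:
  k1 = f(1.000000, 1.200000) = -0.624000
  k2 = f(1.265000, 1.034640) = -0.366925
  k3 = f(1.265000, 1.102765) = -0.466210
  k4 = f(1.530000, 0.952909) = -0.260057
  y ← 1.200000 + (0.53/6)·(k1 + 2k2 + 2k3 + k4) = 0.974721
t=1.530000, y=0.974721:
  k1 = f(1.530000, 0.974721) = -0.287271
  k2 = f(1.795000, 0.898594) = -0.196428
  k3 = f(1.795000, 0.922668) = -0.223902
  k4 = f(2.060000, 0.856053) = -0.150711
  y ← 0.974721 + (0.53/6)·(k1 + 2k2 + 2k3 + k4) = 0.861775
y(2.06) ≈ 0.8618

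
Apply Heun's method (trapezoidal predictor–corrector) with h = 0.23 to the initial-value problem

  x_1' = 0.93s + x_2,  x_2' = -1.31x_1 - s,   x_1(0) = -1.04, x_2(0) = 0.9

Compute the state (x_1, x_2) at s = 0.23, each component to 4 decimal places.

Heun on (x_1,x_2): k1 = f(s_n, state_n); k2 = f(s_n + h, state_n + h·k1); state_{n+1} = state_n + (h/2)·(k1 + k2).
0.000000: (-1.040000, 0.900000)
  k1 = (0.900000, 1.362400)
  predictor → (-0.833000, 1.213352)
  k2 = (1.427252, 0.861230)
  → (-0.772366, 1.155717)
(x_1(0.23), x_2(0.23)) ≈ (-0.7724, 1.1557)

-0.7724, 1.1557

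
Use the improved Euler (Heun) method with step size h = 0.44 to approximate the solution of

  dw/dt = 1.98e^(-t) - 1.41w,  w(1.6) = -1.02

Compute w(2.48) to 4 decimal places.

-0.2243

Heun: k1 = f(t_n, w_n); k2 = f(t_n + h, w_n + h·k1); w_{n+1} = w_n + (h/2)·(k1 + k2).
t=1.600000, w=-1.020000:
  k1 = f(1.600000, -1.020000) = 1.837955
  k2 = f(2.040000, -0.211300) = 0.555390
  w ← -1.020000 + (0.44/2)·(1.837955 + 0.555390) = -0.493464
t=2.040000, w=-0.493464:
  k1 = f(2.040000, -0.493464) = 0.953241
  k2 = f(2.480000, -0.074038) = 0.270205
  w ← -0.493464 + (0.44/2)·(0.953241 + 0.270205) = -0.224306
w(2.48) ≈ -0.2243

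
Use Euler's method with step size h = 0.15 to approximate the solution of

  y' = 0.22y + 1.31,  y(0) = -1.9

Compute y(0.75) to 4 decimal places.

Euler: y_{n+1} = y_n + h·f(t_n, y_n).
t=0.000000, y=-1.900000: f=0.892000 → y ← -1.900000 + 0.15·0.892000 = -1.766200
t=0.150000, y=-1.766200: f=0.921436 → y ← -1.766200 + 0.15·0.921436 = -1.627985
t=0.300000, y=-1.627985: f=0.951843 → y ← -1.627985 + 0.15·0.951843 = -1.485208
t=0.450000, y=-1.485208: f=0.983254 → y ← -1.485208 + 0.15·0.983254 = -1.337720
t=0.600000, y=-1.337720: f=1.015702 → y ← -1.337720 + 0.15·1.015702 = -1.185365
y(0.75) ≈ -1.1854

-1.1854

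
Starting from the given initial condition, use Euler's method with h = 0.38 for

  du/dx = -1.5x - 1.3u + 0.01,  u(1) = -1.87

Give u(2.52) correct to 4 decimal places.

Euler: u_{n+1} = u_n + h·f(x_n, u_n).
x=1.000000, u=-1.870000: f=0.941000 → u ← -1.870000 + 0.38·0.941000 = -1.512420
x=1.380000, u=-1.512420: f=-0.093854 → u ← -1.512420 + 0.38·(-0.093854) = -1.548085
x=1.760000, u=-1.548085: f=-0.617490 → u ← -1.548085 + 0.38·(-0.617490) = -1.782731
x=2.140000, u=-1.782731: f=-0.882450 → u ← -1.782731 + 0.38·(-0.882450) = -2.118062
u(2.52) ≈ -2.1181

-2.1181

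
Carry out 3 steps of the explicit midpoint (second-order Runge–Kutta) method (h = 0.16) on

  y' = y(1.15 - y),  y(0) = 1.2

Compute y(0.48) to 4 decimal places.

1.1784

Midpoint: k1 = f(t_n, y_n); k2 = f(t_n + h/2, y_n + (h/2)·k1); y_{n+1} = y_n + h·k2.
t=0.000000, y=1.200000:
  k1 = f(0.000000, 1.200000) = -0.060000
  k2 = f(0.080000, 1.195200) = -0.054023
  y ← 1.200000 + 0.16·(-0.054023) = 1.191356
t=0.160000, y=1.191356:
  k1 = f(0.160000, 1.191356) = -0.049270
  k2 = f(0.240000, 1.187415) = -0.044427
  y ← 1.191356 + 0.16·(-0.044427) = 1.184248
t=0.320000, y=1.184248:
  k1 = f(0.320000, 1.184248) = -0.040558
  k2 = f(0.400000, 1.181003) = -0.036615
  y ← 1.184248 + 0.16·(-0.036615) = 1.178390
y(0.48) ≈ 1.1784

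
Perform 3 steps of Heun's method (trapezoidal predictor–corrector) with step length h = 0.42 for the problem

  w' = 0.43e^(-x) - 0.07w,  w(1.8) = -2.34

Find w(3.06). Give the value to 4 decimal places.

Heun: k1 = f(x_n, w_n); k2 = f(x_n + h, w_n + h·k1); w_{n+1} = w_n + (h/2)·(k1 + k2).
x=1.800000, w=-2.340000:
  k1 = f(1.800000, -2.340000) = 0.234879
  k2 = f(2.220000, -2.241351) = 0.203596
  w ← -2.340000 + (0.42/2)·(0.234879 + 0.203596) = -2.247920
x=2.220000, w=-2.247920:
  k1 = f(2.220000, -2.247920) = 0.204056
  k2 = f(2.640000, -2.162217) = 0.182041
  w ← -2.247920 + (0.42/2)·(0.204056 + 0.182041) = -2.166840
x=2.640000, w=-2.166840:
  k1 = f(2.640000, -2.166840) = 0.182364
  k2 = f(3.060000, -2.090247) = 0.166479
  w ← -2.166840 + (0.42/2)·(0.182364 + 0.166479) = -2.093583
w(3.06) ≈ -2.0936

-2.0936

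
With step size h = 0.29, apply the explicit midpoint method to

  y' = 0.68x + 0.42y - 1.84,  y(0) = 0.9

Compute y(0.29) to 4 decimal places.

Midpoint: k1 = f(x_n, y_n); k2 = f(x_n + h/2, y_n + (h/2)·k1); y_{n+1} = y_n + h·k2.
x=0.000000, y=0.900000:
  k1 = f(0.000000, 0.900000) = -1.462000
  k2 = f(0.145000, 0.688010) = -1.452436
  y ← 0.900000 + 0.29·(-1.452436) = 0.478794
y(0.29) ≈ 0.4788

0.4788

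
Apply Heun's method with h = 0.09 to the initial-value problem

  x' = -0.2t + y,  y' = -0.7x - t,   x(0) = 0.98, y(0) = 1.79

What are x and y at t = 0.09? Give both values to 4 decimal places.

1.1375, 1.7191

Heun on (x,y): k1 = f(t_n, state_n); k2 = f(t_n + h, state_n + h·k1); state_{n+1} = state_n + (h/2)·(k1 + k2).
0.000000: (0.980000, 1.790000)
  k1 = (1.790000, -0.686000)
  predictor → (1.141100, 1.728260)
  k2 = (1.710260, -0.888770)
  → (1.137512, 1.719135)
(x(0.09), y(0.09)) ≈ (1.1375, 1.7191)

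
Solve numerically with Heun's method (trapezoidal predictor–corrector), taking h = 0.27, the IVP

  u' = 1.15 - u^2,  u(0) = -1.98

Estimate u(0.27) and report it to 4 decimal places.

Heun: k1 = f(t_n, u_n); k2 = f(t_n + h, u_n + h·k1); u_{n+1} = u_n + (h/2)·(k1 + k2).
t=0.000000, u=-1.980000:
  k1 = f(0.000000, -1.980000) = -2.770400
  k2 = f(0.270000, -2.728008) = -6.292028
  u ← -1.980000 + (0.27/2)·(-2.770400 + (-6.292028)) = -3.203428
u(0.27) ≈ -3.2034

-3.2034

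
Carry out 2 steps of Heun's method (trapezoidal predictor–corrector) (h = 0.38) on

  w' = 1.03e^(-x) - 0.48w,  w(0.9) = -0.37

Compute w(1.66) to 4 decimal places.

-0.0761

Heun: k1 = f(x_n, w_n); k2 = f(x_n + h, w_n + h·k1); w_{n+1} = w_n + (h/2)·(k1 + k2).
x=0.900000, w=-0.370000:
  k1 = f(0.900000, -0.370000) = 0.596367
  k2 = f(1.280000, -0.143381) = 0.355201
  w ← -0.370000 + (0.38/2)·(0.596367 + 0.355201) = -0.189202
x=1.280000, w=-0.189202:
  k1 = f(1.280000, -0.189202) = 0.377195
  k2 = f(1.660000, -0.045868) = 0.217860
  w ← -0.189202 + (0.38/2)·(0.377195 + 0.217860) = -0.076142
w(1.66) ≈ -0.0761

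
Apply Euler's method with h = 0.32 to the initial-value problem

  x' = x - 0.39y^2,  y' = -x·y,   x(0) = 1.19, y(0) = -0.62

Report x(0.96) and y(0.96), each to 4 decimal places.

2.6243, -0.0714

Euler on (x,y): x_{n+1} = x_n + h·x', y_{n+1} = y_n + h·y'.
0.000000: (1.190000, -0.620000); f=(1.040084, 0.737800) → (1.522827, -0.383904)
0.320000: (1.522827, -0.383904); f=(1.465348, 0.584619) → (1.991738, -0.196826)
0.640000: (1.991738, -0.196826); f=(1.976629, 0.392025) → (2.624260, -0.071378)
(x(0.96), y(0.96)) ≈ (2.6243, -0.0714)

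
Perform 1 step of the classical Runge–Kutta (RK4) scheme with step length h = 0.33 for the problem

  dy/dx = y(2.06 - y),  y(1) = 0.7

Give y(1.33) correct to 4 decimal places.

1.0380

RK4: k1 = f(x_n, y_n); k2 = f(x_n + h/2, y_n + (h/2)·k1); k3 = f(x_n + h/2, y_n + (h/2)·k2); k4 = f(x_n + h, y_n + h·k3); y_{n+1} = y_n + (h/6)·(k1 + 2k2 + 2k3 + k4).
x=1.000000, y=0.700000:
  k1 = f(1.000000, 0.700000) = 0.952000
  k2 = f(1.165000, 0.857080) = 1.030999
  k3 = f(1.165000, 0.870115) = 1.035337
  k4 = f(1.330000, 1.041661) = 1.060764
  y ← 0.700000 + (0.33/6)·(k1 + 2k2 + 2k3 + k4) = 1.037999
y(1.33) ≈ 1.0380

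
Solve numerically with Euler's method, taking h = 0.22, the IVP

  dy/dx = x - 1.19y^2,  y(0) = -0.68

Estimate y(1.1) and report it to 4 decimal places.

Euler: y_{n+1} = y_n + h·f(x_n, y_n).
x=0.000000, y=-0.680000: f=-0.550256 → y ← -0.680000 + 0.22·(-0.550256) = -0.801056
x=0.220000, y=-0.801056: f=-0.543613 → y ← -0.801056 + 0.22·(-0.543613) = -0.920651
x=0.440000, y=-0.920651: f=-0.568642 → y ← -0.920651 + 0.22·(-0.568642) = -1.045752
x=0.660000, y=-1.045752: f=-0.641382 → y ← -1.045752 + 0.22·(-0.641382) = -1.186856
x=0.880000, y=-1.186856: f=-0.796267 → y ← -1.186856 + 0.22·(-0.796267) = -1.362035
y(1.1) ≈ -1.3620

-1.3620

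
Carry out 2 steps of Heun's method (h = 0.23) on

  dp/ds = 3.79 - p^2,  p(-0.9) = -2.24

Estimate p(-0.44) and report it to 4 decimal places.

Heun: k1 = f(s_n, p_n); k2 = f(s_n + h, p_n + h·k1); p_{n+1} = p_n + (h/2)·(k1 + k2).
s=-0.900000, p=-2.240000:
  k1 = f(-0.900000, -2.240000) = -1.227600
  k2 = f(-0.670000, -2.522348) = -2.572239
  p ← -2.240000 + (0.23/2)·(-1.227600 + (-2.572239)) = -2.676982
s=-0.670000, p=-2.676982:
  k1 = f(-0.670000, -2.676982) = -3.376230
  k2 = f(-0.440000, -3.453514) = -8.136762
  p ← -2.676982 + (0.23/2)·(-3.376230 + (-8.136762)) = -4.000976
p(-0.44) ≈ -4.0010

-4.0010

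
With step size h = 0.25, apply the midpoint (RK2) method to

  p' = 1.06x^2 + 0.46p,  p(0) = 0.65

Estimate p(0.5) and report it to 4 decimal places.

0.8606

Midpoint: k1 = f(x_n, p_n); k2 = f(x_n + h/2, p_n + (h/2)·k1); p_{n+1} = p_n + h·k2.
x=0.000000, p=0.650000:
  k1 = f(0.000000, 0.650000) = 0.299000
  k2 = f(0.125000, 0.687375) = 0.332755
  p ← 0.650000 + 0.25·0.332755 = 0.733189
x=0.250000, p=0.733189:
  k1 = f(0.250000, 0.733189) = 0.403517
  k2 = f(0.375000, 0.783628) = 0.509532
  p ← 0.733189 + 0.25·0.509532 = 0.860572
p(0.5) ≈ 0.8606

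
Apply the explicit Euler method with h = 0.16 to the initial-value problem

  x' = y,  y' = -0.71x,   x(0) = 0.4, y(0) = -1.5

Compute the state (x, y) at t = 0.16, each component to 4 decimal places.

Euler on (x,y): x_{n+1} = x_n + h·x', y_{n+1} = y_n + h·y'.
0.000000: (0.400000, -1.500000); f=(-1.500000, -0.284000) → (0.160000, -1.545440)
(x(0.16), y(0.16)) ≈ (0.1600, -1.5454)

0.1600, -1.5454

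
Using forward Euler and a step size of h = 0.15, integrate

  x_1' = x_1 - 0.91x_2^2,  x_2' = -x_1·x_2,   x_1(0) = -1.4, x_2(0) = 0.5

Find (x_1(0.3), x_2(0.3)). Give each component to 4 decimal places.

-1.9407, 0.7542

Euler on (x_1,x_2): x_1_{n+1} = x_1_n + h·x_1', x_2_{n+1} = x_2_n + h·x_2'.
0.000000: (-1.400000, 0.500000); f=(-1.627500, 0.700000) → (-1.644125, 0.605000)
0.150000: (-1.644125, 0.605000); f=(-1.977208, 0.994696) → (-1.940706, 0.754204)
(x_1(0.3), x_2(0.3)) ≈ (-1.9407, 0.7542)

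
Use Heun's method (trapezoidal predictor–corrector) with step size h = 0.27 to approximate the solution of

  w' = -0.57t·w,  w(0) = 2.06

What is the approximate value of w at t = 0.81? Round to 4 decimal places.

1.7079

Heun: k1 = f(t_n, w_n); k2 = f(t_n + h, w_n + h·k1); w_{n+1} = w_n + (h/2)·(k1 + k2).
t=0.000000, w=2.060000:
  k1 = f(0.000000, 2.060000) = 0.000000
  k2 = f(0.270000, 2.060000) = -0.317034
  w ← 2.060000 + (0.27/2)·(0.000000 + (-0.317034)) = 2.017200
t=0.270000, w=2.017200:
  k1 = f(0.270000, 2.017200) = -0.310447
  k2 = f(0.540000, 1.933380) = -0.595094
  w ← 2.017200 + (0.27/2)·(-0.310447 + (-0.595094)) = 1.894952
t=0.540000, w=1.894952:
  k1 = f(0.540000, 1.894952) = -0.583266
  k2 = f(0.810000, 1.737470) = -0.802190
  w ← 1.894952 + (0.27/2)·(-0.583266 + (-0.802190)) = 1.707916
w(0.81) ≈ 1.7079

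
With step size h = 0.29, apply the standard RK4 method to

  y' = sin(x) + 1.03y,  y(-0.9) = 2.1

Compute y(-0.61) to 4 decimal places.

2.5984

RK4: k1 = f(x_n, y_n); k2 = f(x_n + h/2, y_n + (h/2)·k1); k3 = f(x_n + h/2, y_n + (h/2)·k2); k4 = f(x_n + h, y_n + h·k3); y_{n+1} = y_n + (h/6)·(k1 + 2k2 + 2k3 + k4).
x=-0.900000, y=2.100000:
  k1 = f(-0.900000, 2.100000) = 1.379673
  k2 = f(-0.755000, 2.300053) = 1.683766
  k3 = f(-0.755000, 2.344146) = 1.729182
  k4 = f(-0.610000, 2.601463) = 2.106639
  y ← 2.100000 + (0.29/6)·(k1 + 2k2 + 2k3 + k4) = 2.598423
y(-0.61) ≈ 2.5984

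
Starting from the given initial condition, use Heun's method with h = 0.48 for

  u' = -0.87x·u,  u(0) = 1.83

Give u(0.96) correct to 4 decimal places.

1.2177

Heun: k1 = f(x_n, u_n); k2 = f(x_n + h, u_n + h·k1); u_{n+1} = u_n + (h/2)·(k1 + k2).
x=0.000000, u=1.830000:
  k1 = f(0.000000, 1.830000) = 0.000000
  k2 = f(0.480000, 1.830000) = -0.764208
  u ← 1.830000 + (0.48/2)·(0.000000 + (-0.764208)) = 1.646590
x=0.480000, u=1.646590:
  k1 = f(0.480000, 1.646590) = -0.687616
  k2 = f(0.960000, 1.316534) = -1.099570
  u ← 1.646590 + (0.48/2)·(-0.687616 + (-1.099570)) = 1.217666
u(0.96) ≈ 1.2177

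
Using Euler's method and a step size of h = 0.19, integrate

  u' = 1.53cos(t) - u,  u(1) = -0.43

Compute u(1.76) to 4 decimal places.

Euler: u_{n+1} = u_n + h·f(t_n, u_n).
t=1.000000, u=-0.430000: f=1.256663 → u ← -0.430000 + 0.19·1.256663 = -0.191234
t=1.190000, u=-0.191234: f=0.759874 → u ← -0.191234 + 0.19·0.759874 = -0.046858
t=1.380000, u=-0.046858: f=0.337009 → u ← -0.046858 + 0.19·0.337009 = 0.017174
t=1.570000, u=0.017174: f=-0.015955 → u ← 0.017174 + 0.19·(-0.015955) = 0.014142
u(1.76) ≈ 0.0141

0.0141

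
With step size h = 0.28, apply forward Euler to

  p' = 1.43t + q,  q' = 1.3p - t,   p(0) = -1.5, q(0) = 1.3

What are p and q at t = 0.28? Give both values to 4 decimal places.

Euler on (p,q): p_{n+1} = p_n + h·p', q_{n+1} = q_n + h·q'.
0.000000: (-1.500000, 1.300000); f=(1.300000, -1.950000) → (-1.136000, 0.754000)
(p(0.28), q(0.28)) ≈ (-1.1360, 0.7540)

-1.1360, 0.7540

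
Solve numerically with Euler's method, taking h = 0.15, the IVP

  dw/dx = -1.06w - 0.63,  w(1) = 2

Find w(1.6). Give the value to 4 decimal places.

Euler: w_{n+1} = w_n + h·f(x_n, w_n).
x=1.000000, w=2.000000: f=-2.750000 → w ← 2.000000 + 0.15·(-2.750000) = 1.587500
x=1.150000, w=1.587500: f=-2.312750 → w ← 1.587500 + 0.15·(-2.312750) = 1.240587
x=1.300000, w=1.240587: f=-1.945023 → w ← 1.240587 + 0.15·(-1.945023) = 0.948834
x=1.450000, w=0.948834: f=-1.635764 → w ← 0.948834 + 0.15·(-1.635764) = 0.703469
w(1.6) ≈ 0.7035

0.7035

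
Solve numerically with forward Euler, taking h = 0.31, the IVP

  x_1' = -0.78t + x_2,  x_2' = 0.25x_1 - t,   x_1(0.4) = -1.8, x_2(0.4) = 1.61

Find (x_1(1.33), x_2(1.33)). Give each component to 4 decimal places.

-1.0829, 0.6126

Euler on (x_1,x_2): x_1_{n+1} = x_1_n + h·x_1', x_2_{n+1} = x_2_n + h·x_2'.
0.400000: (-1.800000, 1.610000); f=(1.298000, -0.850000) → (-1.397620, 1.346500)
0.710000: (-1.397620, 1.346500); f=(0.792700, -1.059405) → (-1.151883, 1.018084)
1.020000: (-1.151883, 1.018084); f=(0.222484, -1.307971) → (-1.082913, 0.612614)
(x_1(1.33), x_2(1.33)) ≈ (-1.0829, 0.6126)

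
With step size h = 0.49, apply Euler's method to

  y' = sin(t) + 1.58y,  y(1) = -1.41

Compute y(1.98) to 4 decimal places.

Euler: y_{n+1} = y_n + h·f(t_n, y_n).
t=1.000000, y=-1.410000: f=-1.386329 → y ← -1.410000 + 0.49·(-1.386329) = -2.089301
t=1.490000, y=-2.089301: f=-2.304358 → y ← -2.089301 + 0.49·(-2.304358) = -3.218437
y(1.98) ≈ -3.2184

-3.2184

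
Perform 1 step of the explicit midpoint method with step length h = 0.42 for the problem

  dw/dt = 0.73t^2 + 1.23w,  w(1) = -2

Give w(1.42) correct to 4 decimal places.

-2.7720

Midpoint: k1 = f(t_n, w_n); k2 = f(t_n + h/2, w_n + (h/2)·k1); w_{n+1} = w_n + h·k2.
t=1.000000, w=-2.000000:
  k1 = f(1.000000, -2.000000) = -1.730000
  k2 = f(1.210000, -2.363300) = -1.838066
  w ← -2.000000 + 0.42·(-1.838066) = -2.771988
w(1.42) ≈ -2.7720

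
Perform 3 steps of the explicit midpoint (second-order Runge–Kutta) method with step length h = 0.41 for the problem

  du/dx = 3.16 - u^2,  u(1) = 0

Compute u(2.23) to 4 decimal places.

1.6206

Midpoint: k1 = f(x_n, u_n); k2 = f(x_n + h/2, u_n + (h/2)·k1); u_{n+1} = u_n + h·k2.
x=1.000000, u=0.000000:
  k1 = f(1.000000, 0.000000) = 3.160000
  k2 = f(1.205000, 0.647800) = 2.740355
  u ← 0.000000 + 0.41·2.740355 = 1.123546
x=1.410000, u=1.123546:
  k1 = f(1.410000, 1.123546) = 1.897645
  k2 = f(1.615000, 1.512563) = 0.872153
  u ← 1.123546 + 0.41·0.872153 = 1.481129
x=1.820000, u=1.481129:
  k1 = f(1.820000, 1.481129) = 0.966258
  k2 = f(2.025000, 1.679211) = 0.340249
  u ← 1.481129 + 0.41·0.340249 = 1.620631
u(2.23) ≈ 1.6206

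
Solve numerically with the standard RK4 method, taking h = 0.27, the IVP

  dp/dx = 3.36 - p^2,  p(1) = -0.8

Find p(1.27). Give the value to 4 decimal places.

RK4: k1 = f(x_n, p_n); k2 = f(x_n + h/2, p_n + (h/2)·k1); k3 = f(x_n + h/2, p_n + (h/2)·k2); k4 = f(x_n + h, p_n + h·k3); p_{n+1} = p_n + (h/6)·(k1 + 2k2 + 2k3 + k4).
x=1.000000, p=-0.800000:
  k1 = f(1.000000, -0.800000) = 2.720000
  k2 = f(1.135000, -0.432800) = 3.172684
  k3 = f(1.135000, -0.371688) = 3.221848
  k4 = f(1.270000, 0.069899) = 3.355114
  p ← -0.800000 + (0.27/6)·(k1 + 2k2 + 2k3 + k4) = 0.048888
p(1.27) ≈ 0.0489

0.0489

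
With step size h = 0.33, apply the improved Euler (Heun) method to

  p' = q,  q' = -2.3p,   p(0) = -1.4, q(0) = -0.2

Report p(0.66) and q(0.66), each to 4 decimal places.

Heun on (p,q): k1 = f(t_n, state_n); k2 = f(t_n + h, state_n + h·k1); state_{n+1} = state_n + (h/2)·(k1 + k2).
0.000000: (-1.400000, -0.200000)
  k1 = (-0.200000, 3.220000)
  predictor → (-1.466000, 0.862600)
  k2 = (0.862600, 3.371800)
  → (-1.290671, 0.887647)
0.330000: (-1.290671, 0.887647)
  k1 = (0.887647, 2.968543)
  predictor → (-0.997747, 1.867266)
  k2 = (1.867266, 2.294819)
  → (-0.836110, 1.756102)
(p(0.66), q(0.66)) ≈ (-0.8361, 1.7561)

-0.8361, 1.7561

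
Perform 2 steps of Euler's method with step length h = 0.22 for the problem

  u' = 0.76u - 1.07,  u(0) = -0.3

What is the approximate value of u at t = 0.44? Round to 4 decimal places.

Euler: u_{n+1} = u_n + h·f(t_n, u_n).
t=0.000000, u=-0.300000: f=-1.298000 → u ← -0.300000 + 0.22·(-1.298000) = -0.585560
t=0.220000, u=-0.585560: f=-1.515026 → u ← -0.585560 + 0.22·(-1.515026) = -0.918866
u(0.44) ≈ -0.9189

-0.9189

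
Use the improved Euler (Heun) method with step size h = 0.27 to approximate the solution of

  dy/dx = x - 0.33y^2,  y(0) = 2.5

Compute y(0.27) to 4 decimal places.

2.0898

Heun: k1 = f(x_n, y_n); k2 = f(x_n + h, y_n + h·k1); y_{n+1} = y_n + (h/2)·(k1 + k2).
x=0.000000, y=2.500000:
  k1 = f(0.000000, 2.500000) = -2.062500
  k2 = f(0.270000, 1.943125) = -0.975992
  y ← 2.500000 + (0.27/2)·(-2.062500 + (-0.975992)) = 2.089804
y(0.27) ≈ 2.0898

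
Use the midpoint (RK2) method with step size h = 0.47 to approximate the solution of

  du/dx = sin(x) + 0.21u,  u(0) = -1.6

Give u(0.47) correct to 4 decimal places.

Midpoint: k1 = f(x_n, u_n); k2 = f(x_n + h/2, u_n + (h/2)·k1); u_{n+1} = u_n + h·k2.
x=0.000000, u=-1.600000:
  k1 = f(0.000000, -1.600000) = -0.336000
  k2 = f(0.235000, -1.678960) = -0.119739
  u ← -1.600000 + 0.47·(-0.119739) = -1.656277
u(0.47) ≈ -1.6563

-1.6563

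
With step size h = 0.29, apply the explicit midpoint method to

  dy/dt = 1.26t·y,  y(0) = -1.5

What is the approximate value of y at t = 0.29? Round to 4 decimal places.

-1.5795

Midpoint: k1 = f(t_n, y_n); k2 = f(t_n + h/2, y_n + (h/2)·k1); y_{n+1} = y_n + h·k2.
t=0.000000, y=-1.500000:
  k1 = f(0.000000, -1.500000) = 0.000000
  k2 = f(0.145000, -1.500000) = -0.274050
  y ← -1.500000 + 0.29·(-0.274050) = -1.579474
y(0.29) ≈ -1.5795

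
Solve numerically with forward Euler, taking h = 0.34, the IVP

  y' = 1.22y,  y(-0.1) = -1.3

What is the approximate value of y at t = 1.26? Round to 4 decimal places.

-5.2086

Euler: y_{n+1} = y_n + h·f(t_n, y_n).
t=-0.100000, y=-1.300000: f=-1.586000 → y ← -1.300000 + 0.34·(-1.586000) = -1.839240
t=0.240000, y=-1.839240: f=-2.243873 → y ← -1.839240 + 0.34·(-2.243873) = -2.602157
t=0.580000, y=-2.602157: f=-3.174631 → y ← -2.602157 + 0.34·(-3.174631) = -3.681531
t=0.920000, y=-3.681531: f=-4.491468 → y ← -3.681531 + 0.34·(-4.491468) = -5.208631
y(1.26) ≈ -5.2086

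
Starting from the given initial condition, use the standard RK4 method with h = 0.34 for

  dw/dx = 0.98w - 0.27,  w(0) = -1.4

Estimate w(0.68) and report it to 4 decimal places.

RK4: k1 = f(x_n, w_n); k2 = f(x_n + h/2, w_n + (h/2)·k1); k3 = f(x_n + h/2, w_n + (h/2)·k2); k4 = f(x_n + h, w_n + h·k3); w_{n+1} = w_n + (h/6)·(k1 + 2k2 + 2k3 + k4).
x=0.000000, w=-1.400000:
  k1 = f(0.000000, -1.400000) = -1.642000
  k2 = f(0.170000, -1.679140) = -1.915557
  k3 = f(0.170000, -1.725645) = -1.961132
  k4 = f(0.340000, -2.066785) = -2.295449
  w ← -1.400000 + (0.34/6)·(k1 + 2k2 + 2k3 + k4) = -2.062480
x=0.340000, w=-2.062480:
  k1 = f(0.340000, -2.062480) = -2.291231
  k2 = f(0.510000, -2.451989) = -2.672950
  k3 = f(0.510000, -2.516882) = -2.736544
  k4 = f(0.680000, -2.992905) = -3.203047
  w ← -2.062480 + (0.34/6)·(k1 + 2k2 + 2k3 + k4) = -2.986899
w(0.68) ≈ -2.9869

-2.9869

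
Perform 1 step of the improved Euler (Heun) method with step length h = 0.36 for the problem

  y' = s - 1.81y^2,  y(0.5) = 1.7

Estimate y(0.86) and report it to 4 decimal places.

1.0032

Heun: k1 = f(s_n, y_n); k2 = f(s_n + h, y_n + h·k1); y_{n+1} = y_n + (h/2)·(k1 + k2).
s=0.500000, y=1.700000:
  k1 = f(0.500000, 1.700000) = -4.730900
  k2 = f(0.860000, -0.003124) = 0.859982
  y ← 1.700000 + (0.36/2)·(-4.730900 + 0.859982) = 1.003235
y(0.86) ≈ 1.0032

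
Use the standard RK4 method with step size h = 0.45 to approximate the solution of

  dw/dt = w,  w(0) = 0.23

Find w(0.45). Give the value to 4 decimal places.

RK4: k1 = f(t_n, w_n); k2 = f(t_n + h/2, w_n + (h/2)·k1); k3 = f(t_n + h/2, w_n + (h/2)·k2); k4 = f(t_n + h, w_n + h·k3); w_{n+1} = w_n + (h/6)·(k1 + 2k2 + 2k3 + k4).
t=0.000000, w=0.230000:
  k1 = f(0.000000, 0.230000) = 0.230000
  k2 = f(0.225000, 0.281750) = 0.281750
  k3 = f(0.225000, 0.293394) = 0.293394
  k4 = f(0.450000, 0.362027) = 0.362027
  w ← 0.230000 + (0.45/6)·(k1 + 2k2 + 2k3 + k4) = 0.360674
w(0.45) ≈ 0.3607

0.3607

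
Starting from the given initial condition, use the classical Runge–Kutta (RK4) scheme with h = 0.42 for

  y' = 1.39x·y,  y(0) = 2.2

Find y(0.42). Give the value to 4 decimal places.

RK4: k1 = f(x_n, y_n); k2 = f(x_n + h/2, y_n + (h/2)·k1); k3 = f(x_n + h/2, y_n + (h/2)·k2); k4 = f(x_n + h, y_n + h·k3); y_{n+1} = y_n + (h/6)·(k1 + 2k2 + 2k3 + k4).
x=0.000000, y=2.200000:
  k1 = f(0.000000, 2.200000) = 0.000000
  k2 = f(0.210000, 2.200000) = 0.642180
  k3 = f(0.210000, 2.334858) = 0.681545
  k4 = f(0.420000, 2.486249) = 1.451472
  y ← 2.200000 + (0.42/6)·(k1 + 2k2 + 2k3 + k4) = 2.486925
y(0.42) ≈ 2.4869

2.4869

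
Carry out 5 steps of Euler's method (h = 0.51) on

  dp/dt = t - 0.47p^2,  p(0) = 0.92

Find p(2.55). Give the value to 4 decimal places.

2.0346

Euler: p_{n+1} = p_n + h·f(t_n, p_n).
t=0.000000, p=0.920000: f=-0.397808 → p ← 0.920000 + 0.51·(-0.397808) = 0.717118
t=0.510000, p=0.717118: f=0.268299 → p ← 0.717118 + 0.51·0.268299 = 0.853950
t=1.020000, p=0.853950: f=0.677261 → p ← 0.853950 + 0.51·0.677261 = 1.199354
t=1.530000, p=1.199354: f=0.853929 → p ← 1.199354 + 0.51·0.853929 = 1.634857
t=2.040000, p=1.634857: f=0.783803 → p ← 1.634857 + 0.51·0.783803 = 2.034597
p(2.55) ≈ 2.0346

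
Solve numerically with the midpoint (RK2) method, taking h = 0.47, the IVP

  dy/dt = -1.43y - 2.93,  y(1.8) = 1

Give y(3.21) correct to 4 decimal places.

-1.5312

Midpoint: k1 = f(t_n, y_n); k2 = f(t_n + h/2, y_n + (h/2)·k1); y_{n+1} = y_n + h·k2.
t=1.800000, y=1.000000:
  k1 = f(1.800000, 1.000000) = -4.360000
  k2 = f(2.035000, -0.024600) = -2.894822
  y ← 1.000000 + 0.47·(-2.894822) = -0.360566
t=2.270000, y=-0.360566:
  k1 = f(2.270000, -0.360566) = -2.414390
  k2 = f(2.505000, -0.927948) = -1.603034
  y ← -0.360566 + 0.47·(-1.603034) = -1.113992
t=2.740000, y=-1.113992:
  k1 = f(2.740000, -1.113992) = -1.336991
  k2 = f(2.975000, -1.428185) = -0.887695
  y ← -1.113992 + 0.47·(-0.887695) = -1.531209
y(3.21) ≈ -1.5312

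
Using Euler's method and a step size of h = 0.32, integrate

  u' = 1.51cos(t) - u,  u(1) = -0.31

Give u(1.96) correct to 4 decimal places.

Euler: u_{n+1} = u_n + h·f(t_n, u_n).
t=1.000000, u=-0.310000: f=1.125856 → u ← -0.310000 + 0.32·1.125856 = 0.050274
t=1.320000, u=0.050274: f=0.324471 → u ← 0.050274 + 0.32·0.324471 = 0.154105
t=1.640000, u=0.154105: f=-0.258519 → u ← 0.154105 + 0.32·(-0.258519) = 0.071379
u(1.96) ≈ 0.0714

0.0714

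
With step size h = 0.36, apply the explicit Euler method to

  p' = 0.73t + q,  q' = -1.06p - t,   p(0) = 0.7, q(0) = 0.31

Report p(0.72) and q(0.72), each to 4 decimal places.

Euler on (p,q): p_{n+1} = p_n + h·p', q_{n+1} = q_n + h·q'.
0.000000: (0.700000, 0.310000); f=(0.310000, -0.742000) → (0.811600, 0.042880)
0.360000: (0.811600, 0.042880); f=(0.305680, -1.220296) → (0.921645, -0.396427)
(p(0.72), q(0.72)) ≈ (0.9216, -0.3964)

0.9216, -0.3964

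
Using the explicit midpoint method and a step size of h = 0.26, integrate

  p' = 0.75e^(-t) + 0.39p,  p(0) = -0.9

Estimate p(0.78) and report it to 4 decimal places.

-0.7354

Midpoint: k1 = f(t_n, p_n); k2 = f(t_n + h/2, p_n + (h/2)·k1); p_{n+1} = p_n + h·k2.
t=0.000000, p=-0.900000:
  k1 = f(0.000000, -0.900000) = 0.399000
  k2 = f(0.130000, -0.848130) = 0.327801
  p ← -0.900000 + 0.26·0.327801 = -0.814772
t=0.260000, p=-0.814772:
  k1 = f(0.260000, -0.814772) = 0.260528
  k2 = f(0.390000, -0.780903) = 0.203240
  p ← -0.814772 + 0.26·0.203240 = -0.761929
t=0.520000, p=-0.761929:
  k1 = f(0.520000, -0.761929) = 0.148738
  k2 = f(0.650000, -0.742593) = 0.101923
  p ← -0.761929 + 0.26·0.101923 = -0.735429
p(0.78) ≈ -0.7354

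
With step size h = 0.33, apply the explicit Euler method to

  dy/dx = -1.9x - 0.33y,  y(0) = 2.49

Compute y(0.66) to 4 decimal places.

Euler: y_{n+1} = y_n + h·f(x_n, y_n).
x=0.000000, y=2.490000: f=-0.821700 → y ← 2.490000 + 0.33·(-0.821700) = 2.218839
x=0.330000, y=2.218839: f=-1.359217 → y ← 2.218839 + 0.33·(-1.359217) = 1.770297
y(0.66) ≈ 1.7703

1.7703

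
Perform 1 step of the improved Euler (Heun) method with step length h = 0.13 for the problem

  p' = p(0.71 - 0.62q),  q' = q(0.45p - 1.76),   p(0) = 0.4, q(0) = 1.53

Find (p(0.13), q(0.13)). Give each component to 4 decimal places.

Heun on (p,q): k1 = f(t_n, state_n); k2 = f(t_n + h, state_n + h·k1); state_{n+1} = state_n + (h/2)·(k1 + k2).
0.000000: (0.400000, 1.530000)
  k1 = (-0.095440, -2.417400)
  predictor → (0.387593, 1.215738)
  k2 = (-0.016960, -1.927654)
  → (0.392694, 1.247572)
(p(0.13), q(0.13)) ≈ (0.3927, 1.2476)

0.3927, 1.2476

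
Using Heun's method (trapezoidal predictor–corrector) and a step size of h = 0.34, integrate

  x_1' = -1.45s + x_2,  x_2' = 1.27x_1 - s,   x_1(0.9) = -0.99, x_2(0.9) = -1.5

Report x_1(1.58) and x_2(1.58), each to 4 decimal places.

Heun on (x_1,x_2): k1 = f(s_n, state_n); k2 = f(s_n + h, state_n + h·k1); state_{n+1} = state_n + (h/2)·(k1 + k2).
0.900000: (-0.990000, -1.500000)
  k1 = (-2.805000, -2.157300)
  predictor → (-1.943700, -2.233482)
  k2 = (-4.031482, -3.708499)
  → (-2.152202, -2.497186)
1.240000: (-2.152202, -2.497186)
  k1 = (-4.295186, -3.973296)
  predictor → (-3.612565, -3.848107)
  k2 = (-6.139107, -6.167958)
  → (-3.926032, -4.221199)
(x_1(1.58), x_2(1.58)) ≈ (-3.9260, -4.2212)

-3.9260, -4.2212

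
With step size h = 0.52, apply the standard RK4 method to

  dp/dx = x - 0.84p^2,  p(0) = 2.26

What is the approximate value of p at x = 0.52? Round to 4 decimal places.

1.2018

RK4: k1 = f(x_n, p_n); k2 = f(x_n + h/2, p_n + (h/2)·k1); k3 = f(x_n + h/2, p_n + (h/2)·k2); k4 = f(x_n + h, p_n + h·k3); p_{n+1} = p_n + (h/6)·(k1 + 2k2 + 2k3 + k4).
x=0.000000, p=2.260000:
  k1 = f(0.000000, 2.260000) = -4.290384
  k2 = f(0.260000, 1.144500) = -0.840300
  k3 = f(0.260000, 2.041522) = -3.240962
  k4 = f(0.520000, 0.574700) = 0.242565
  p ← 2.260000 + (0.52/6)·(k1 + 2k2 + 2k3 + k4) = 1.201770
p(0.52) ≈ 1.2018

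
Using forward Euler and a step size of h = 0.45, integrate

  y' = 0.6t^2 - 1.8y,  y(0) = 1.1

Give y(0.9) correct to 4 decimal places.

Euler: y_{n+1} = y_n + h·f(t_n, y_n).
t=0.000000, y=1.100000: f=-1.980000 → y ← 1.100000 + 0.45·(-1.980000) = 0.209000
t=0.450000, y=0.209000: f=-0.254700 → y ← 0.209000 + 0.45·(-0.254700) = 0.094385
y(0.9) ≈ 0.0944

0.0944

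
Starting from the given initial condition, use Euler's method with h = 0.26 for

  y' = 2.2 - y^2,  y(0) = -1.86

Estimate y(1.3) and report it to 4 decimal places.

-28.9618

Euler: y_{n+1} = y_n + h·f(x_n, y_n).
x=0.000000, y=-1.860000: f=-1.259600 → y ← -1.860000 + 0.26·(-1.259600) = -2.187496
x=0.260000, y=-2.187496: f=-2.585139 → y ← -2.187496 + 0.26·(-2.585139) = -2.859632
x=0.520000, y=-2.859632: f=-5.977496 → y ← -2.859632 + 0.26·(-5.977496) = -4.413781
x=0.780000, y=-4.413781: f=-17.281462 → y ← -4.413781 + 0.26·(-17.281462) = -8.906961
x=1.040000, y=-8.906961: f=-77.133956 → y ← -8.906961 + 0.26·(-77.133956) = -28.961790
y(1.3) ≈ -28.9618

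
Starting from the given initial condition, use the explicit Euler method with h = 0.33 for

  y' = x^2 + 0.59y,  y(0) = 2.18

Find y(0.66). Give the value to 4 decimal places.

Euler: y_{n+1} = y_n + h·f(x_n, y_n).
x=0.000000, y=2.180000: f=1.286200 → y ← 2.180000 + 0.33·1.286200 = 2.604446
x=0.330000, y=2.604446: f=1.645523 → y ← 2.604446 + 0.33·1.645523 = 3.147469
y(0.66) ≈ 3.1475

3.1475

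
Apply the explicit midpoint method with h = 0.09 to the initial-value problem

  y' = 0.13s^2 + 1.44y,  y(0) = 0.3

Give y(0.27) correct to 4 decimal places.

Midpoint: k1 = f(s_n, y_n); k2 = f(s_n + h/2, y_n + (h/2)·k1); y_{n+1} = y_n + h·k2.
s=0.000000, y=0.300000:
  k1 = f(0.000000, 0.300000) = 0.432000
  k2 = f(0.045000, 0.319440) = 0.460257
  y ← 0.300000 + 0.09·0.460257 = 0.341423
s=0.090000, y=0.341423:
  k1 = f(0.090000, 0.341423) = 0.492702
  k2 = f(0.135000, 0.363595) = 0.525946
  y ← 0.341423 + 0.09·0.525946 = 0.388758
s=0.180000, y=0.388758:
  k1 = f(0.180000, 0.388758) = 0.564024
  k2 = f(0.225000, 0.414139) = 0.602942
  y ← 0.388758 + 0.09·0.602942 = 0.443023
y(0.27) ≈ 0.4430

0.4430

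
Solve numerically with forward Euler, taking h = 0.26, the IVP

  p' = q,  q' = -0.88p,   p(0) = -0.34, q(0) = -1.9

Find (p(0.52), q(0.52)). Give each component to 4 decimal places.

Euler on (p,q): p_{n+1} = p_n + h·p', q_{n+1} = q_n + h·q'.
0.000000: (-0.340000, -1.900000); f=(-1.900000, 0.299200) → (-0.834000, -1.822208)
0.260000: (-0.834000, -1.822208); f=(-1.822208, 0.733920) → (-1.307774, -1.631389)
(p(0.52), q(0.52)) ≈ (-1.3078, -1.6314)

-1.3078, -1.6314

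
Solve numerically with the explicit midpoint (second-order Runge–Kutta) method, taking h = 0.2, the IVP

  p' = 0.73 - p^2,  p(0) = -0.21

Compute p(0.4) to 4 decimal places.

Midpoint: k1 = f(x_n, p_n); k2 = f(x_n + h/2, p_n + (h/2)·k1); p_{n+1} = p_n + h·k2.
x=0.000000, p=-0.210000:
  k1 = f(0.000000, -0.210000) = 0.685900
  k2 = f(0.100000, -0.141410) = 0.710003
  p ← -0.210000 + 0.2·0.710003 = -0.067999
x=0.200000, p=-0.067999:
  k1 = f(0.200000, -0.067999) = 0.725376
  k2 = f(0.300000, 0.004538) = 0.729979
  p ← -0.067999 + 0.2·0.729979 = 0.077997
p(0.4) ≈ 0.0780

0.0780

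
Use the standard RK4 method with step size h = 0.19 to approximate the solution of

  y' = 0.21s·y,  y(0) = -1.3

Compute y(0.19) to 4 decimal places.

RK4: k1 = f(s_n, y_n); k2 = f(s_n + h/2, y_n + (h/2)·k1); k3 = f(s_n + h/2, y_n + (h/2)·k2); k4 = f(s_n + h, y_n + h·k3); y_{n+1} = y_n + (h/6)·(k1 + 2k2 + 2k3 + k4).
s=0.000000, y=-1.300000:
  k1 = f(0.000000, -1.300000) = 0.000000
  k2 = f(0.095000, -1.300000) = -0.025935
  k3 = f(0.095000, -1.302464) = -0.025984
  k4 = f(0.190000, -1.304937) = -0.052067
  y ← -1.300000 + (0.19/6)·(k1 + 2k2 + 2k3 + k4) = -1.304937
y(0.19) ≈ -1.3049

-1.3049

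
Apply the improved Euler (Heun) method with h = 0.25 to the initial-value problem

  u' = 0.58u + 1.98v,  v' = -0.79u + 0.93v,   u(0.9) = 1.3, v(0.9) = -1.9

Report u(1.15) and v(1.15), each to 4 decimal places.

Heun on (u,v): k1 = f(s_n, state_n); k2 = f(s_n + h, state_n + h·k1); state_{n+1} = state_n + (h/2)·(k1 + k2).
0.900000: (1.300000, -1.900000)
  k1 = (-3.008000, -2.794000)
  predictor → (0.548000, -2.598500)
  k2 = (-4.827190, -2.849525)
  → (0.320601, -2.605441)
(u(1.15), v(1.15)) ≈ (0.3206, -2.6054)

0.3206, -2.6054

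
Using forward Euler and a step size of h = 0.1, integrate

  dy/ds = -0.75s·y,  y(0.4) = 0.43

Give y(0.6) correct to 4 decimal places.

Euler: y_{n+1} = y_n + h·f(s_n, y_n).
s=0.400000, y=0.430000: f=-0.129000 → y ← 0.430000 + 0.1·(-0.129000) = 0.417100
s=0.500000, y=0.417100: f=-0.156412 → y ← 0.417100 + 0.1·(-0.156412) = 0.401459
y(0.6) ≈ 0.4015

0.4015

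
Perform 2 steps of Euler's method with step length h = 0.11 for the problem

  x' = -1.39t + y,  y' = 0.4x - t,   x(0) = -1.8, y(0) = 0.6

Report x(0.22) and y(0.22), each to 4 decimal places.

-1.6935, 0.4324

Euler on (x,y): x_{n+1} = x_n + h·x', y_{n+1} = y_n + h·y'.
0.000000: (-1.800000, 0.600000); f=(0.600000, -0.720000) → (-1.734000, 0.520800)
0.110000: (-1.734000, 0.520800); f=(0.367900, -0.803600) → (-1.693531, 0.432404)
(x(0.22), y(0.22)) ≈ (-1.6935, 0.4324)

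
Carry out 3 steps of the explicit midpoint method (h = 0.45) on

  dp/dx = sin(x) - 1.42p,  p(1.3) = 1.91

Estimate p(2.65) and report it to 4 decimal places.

Midpoint: k1 = f(x_n, p_n); k2 = f(x_n + h/2, p_n + (h/2)·k1); p_{n+1} = p_n + h·k2.
x=1.300000, p=1.910000:
  k1 = f(1.300000, 1.910000) = -1.748642
  k2 = f(1.525000, 1.516556) = -1.154557
  p ← 1.910000 + 0.45·(-1.154557) = 1.390449
x=1.750000, p=1.390449:
  k1 = f(1.750000, 1.390449) = -0.990452
  k2 = f(1.975000, 1.167597) = -0.738573
  p ← 1.390449 + 0.45·(-0.738573) = 1.058092
x=2.200000, p=1.058092:
  k1 = f(2.200000, 1.058092) = -0.693994
  k2 = f(2.425000, 0.901943) = -0.623940
  p ← 1.058092 + 0.45·(-0.623940) = 0.777319
p(2.65) ≈ 0.7773

0.7773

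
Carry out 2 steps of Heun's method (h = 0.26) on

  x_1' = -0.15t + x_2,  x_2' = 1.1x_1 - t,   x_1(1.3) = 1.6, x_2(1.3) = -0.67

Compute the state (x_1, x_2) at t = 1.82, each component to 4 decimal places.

1.1582, -0.6911

Heun on (x_1,x_2): k1 = f(t_n, state_n); k2 = f(t_n + h, state_n + h·k1); state_{n+1} = state_n + (h/2)·(k1 + k2).
1.300000: (1.600000, -0.670000)
  k1 = (-0.865000, 0.460000)
  predictor → (1.375100, -0.550400)
  k2 = (-0.784400, -0.047390)
  → (1.385578, -0.616361)
1.560000: (1.385578, -0.616361)
  k1 = (-0.850361, -0.035864)
  predictor → (1.164484, -0.625685)
  k2 = (-0.898685, -0.539067)
  → (1.158202, -0.691102)
(x_1(1.82), x_2(1.82)) ≈ (1.1582, -0.6911)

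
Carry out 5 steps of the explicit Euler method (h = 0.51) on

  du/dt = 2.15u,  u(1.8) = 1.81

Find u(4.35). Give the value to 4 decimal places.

73.3083

Euler: u_{n+1} = u_n + h·f(t_n, u_n).
t=1.800000, u=1.810000: f=3.891500 → u ← 1.810000 + 0.51·3.891500 = 3.794665
t=2.310000, u=3.794665: f=8.158530 → u ← 3.794665 + 0.51·8.158530 = 7.955515
t=2.820000, u=7.955515: f=17.104358 → u ← 7.955515 + 0.51·17.104358 = 16.678738
t=3.330000, u=16.678738: f=35.859286 → u ← 16.678738 + 0.51·35.859286 = 34.966973
t=3.840000, u=34.966973: f=75.178993 → u ← 34.966973 + 0.51·75.178993 = 73.308260
u(4.35) ≈ 73.3083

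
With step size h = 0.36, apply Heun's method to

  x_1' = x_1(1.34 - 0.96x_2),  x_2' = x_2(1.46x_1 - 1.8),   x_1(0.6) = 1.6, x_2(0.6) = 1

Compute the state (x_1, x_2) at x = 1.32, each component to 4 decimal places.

1.7296, 1.7260

Heun on (x_1,x_2): k1 = f(x_n, state_n); k2 = f(x_n + h, state_n + h·k1); state_{n+1} = state_n + (h/2)·(k1 + k2).
0.600000: (1.600000, 1.000000)
  k1 = (0.608000, 0.536000)
  predictor → (1.818880, 1.192960)
  k2 = (0.354242, 1.020655)
  → (1.773204, 1.280198)
0.960000: (1.773204, 1.280198)
  k1 = (0.196843, 1.009919)
  predictor → (1.844067, 1.643769)
  k2 = (-0.438921, 1.466798)
  → (1.729630, 1.726007)
(x_1(1.32), x_2(1.32)) ≈ (1.7296, 1.7260)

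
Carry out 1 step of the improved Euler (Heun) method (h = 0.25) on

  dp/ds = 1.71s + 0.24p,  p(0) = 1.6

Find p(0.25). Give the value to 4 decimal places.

1.7523

Heun: k1 = f(s_n, p_n); k2 = f(s_n + h, p_n + h·k1); p_{n+1} = p_n + (h/2)·(k1 + k2).
s=0.000000, p=1.600000:
  k1 = f(0.000000, 1.600000) = 0.384000
  k2 = f(0.250000, 1.696000) = 0.834540
  p ← 1.600000 + (0.25/2)·(0.384000 + 0.834540) = 1.752318
p(0.25) ≈ 1.7523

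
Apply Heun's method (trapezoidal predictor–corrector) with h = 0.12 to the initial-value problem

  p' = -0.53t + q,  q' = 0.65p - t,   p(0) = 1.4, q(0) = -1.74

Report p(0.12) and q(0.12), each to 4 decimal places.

1.1939, -1.6461

Heun on (p,q): k1 = f(t_n, state_n); k2 = f(t_n + h, state_n + h·k1); state_{n+1} = state_n + (h/2)·(k1 + k2).
0.000000: (1.400000, -1.740000)
  k1 = (-1.740000, 0.910000)
  predictor → (1.191200, -1.630800)
  k2 = (-1.694400, 0.654280)
  → (1.193936, -1.646143)
(p(0.12), q(0.12)) ≈ (1.1939, -1.6461)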